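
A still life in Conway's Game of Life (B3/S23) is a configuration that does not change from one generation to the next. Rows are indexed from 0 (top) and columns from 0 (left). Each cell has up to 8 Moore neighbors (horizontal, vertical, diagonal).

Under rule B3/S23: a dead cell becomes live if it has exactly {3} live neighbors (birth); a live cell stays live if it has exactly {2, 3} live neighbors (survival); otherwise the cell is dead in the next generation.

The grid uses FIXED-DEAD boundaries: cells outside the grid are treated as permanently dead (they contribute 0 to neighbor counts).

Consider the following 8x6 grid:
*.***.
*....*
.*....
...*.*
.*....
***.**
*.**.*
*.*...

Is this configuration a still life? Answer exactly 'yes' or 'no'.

Compute generation 1 and compare to generation 0 (given above):
Generation 1:
.*.**.
*.***.
....*.
..*...
**.*.*
*...**
*....*
..**..
Cell (0,0) differs: gen0=1 vs gen1=0 -> NOT a still life.

Answer: no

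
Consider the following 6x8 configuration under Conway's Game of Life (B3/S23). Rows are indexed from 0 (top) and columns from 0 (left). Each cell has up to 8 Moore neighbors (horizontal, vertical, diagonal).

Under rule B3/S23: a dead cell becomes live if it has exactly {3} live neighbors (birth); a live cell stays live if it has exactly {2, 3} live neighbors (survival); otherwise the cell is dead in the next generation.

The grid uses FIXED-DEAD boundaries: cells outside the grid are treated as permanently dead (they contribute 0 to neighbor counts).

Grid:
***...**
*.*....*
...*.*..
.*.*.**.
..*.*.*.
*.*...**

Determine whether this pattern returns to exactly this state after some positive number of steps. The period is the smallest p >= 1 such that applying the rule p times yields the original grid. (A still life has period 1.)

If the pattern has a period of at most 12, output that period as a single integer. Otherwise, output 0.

Simulating and comparing each generation to the original:
Gen 0 (original, given above): 21 live cells
Gen 1: 20 live cells, differs from original
Gen 2: 21 live cells, differs from original
Gen 3: 20 live cells, differs from original
Gen 4: 16 live cells, differs from original
Gen 5: 15 live cells, differs from original
Gen 6: 16 live cells, differs from original
Gen 7: 12 live cells, differs from original
Gen 8: 16 live cells, differs from original
Gen 9: 13 live cells, differs from original
Gen 10: 19 live cells, differs from original
Gen 11: 11 live cells, differs from original
Gen 12: 8 live cells, differs from original
No period found within 12 steps.

Answer: 0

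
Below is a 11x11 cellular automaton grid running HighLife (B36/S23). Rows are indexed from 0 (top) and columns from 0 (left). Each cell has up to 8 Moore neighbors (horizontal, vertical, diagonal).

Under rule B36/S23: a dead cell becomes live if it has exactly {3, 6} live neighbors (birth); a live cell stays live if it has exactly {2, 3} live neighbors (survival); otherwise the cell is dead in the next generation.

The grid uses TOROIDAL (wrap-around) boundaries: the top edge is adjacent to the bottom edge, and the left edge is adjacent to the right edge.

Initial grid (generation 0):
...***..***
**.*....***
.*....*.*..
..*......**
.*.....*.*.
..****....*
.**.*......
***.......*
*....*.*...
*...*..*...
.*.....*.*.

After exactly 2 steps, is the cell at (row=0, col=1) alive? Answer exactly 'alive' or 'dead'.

Simulating step by step:
Generation 0 (given above): 42 live cells
Generation 1: 43 live cells
.*.**..*...
.*.*.*.....
.*.....***.
***....*.**
**..*...**.
*...**.....
...***....*
..**......*
......*....
**.....*..*
*..*.***.*.
Generation 2: 44 live cells
**.*...**..
**.*..**...
......**.*.
..*....*...
..****..***
**.......*.
*.*..*....*
..**.*.....
.**.......*
**...*.**.*
...*.*.*...

Cell (0,1) at generation 2: 1 -> alive

Answer: alive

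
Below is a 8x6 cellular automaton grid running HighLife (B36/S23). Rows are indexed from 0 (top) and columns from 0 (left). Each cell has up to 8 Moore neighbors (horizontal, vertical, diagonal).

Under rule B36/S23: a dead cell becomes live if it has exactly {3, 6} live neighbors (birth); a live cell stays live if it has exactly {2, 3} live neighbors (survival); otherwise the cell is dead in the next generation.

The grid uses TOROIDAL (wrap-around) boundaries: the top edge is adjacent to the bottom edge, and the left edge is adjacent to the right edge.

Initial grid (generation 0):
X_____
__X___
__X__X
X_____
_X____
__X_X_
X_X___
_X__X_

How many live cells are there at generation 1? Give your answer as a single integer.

Answer: 13

Derivation:
Simulating step by step:
Generation 0 (given above): 12 live cells
Generation 1: 13 live cells
_X____
_X____
_X____
XX____
_X____
__XX__
__X__X
XX___X
Population at generation 1: 13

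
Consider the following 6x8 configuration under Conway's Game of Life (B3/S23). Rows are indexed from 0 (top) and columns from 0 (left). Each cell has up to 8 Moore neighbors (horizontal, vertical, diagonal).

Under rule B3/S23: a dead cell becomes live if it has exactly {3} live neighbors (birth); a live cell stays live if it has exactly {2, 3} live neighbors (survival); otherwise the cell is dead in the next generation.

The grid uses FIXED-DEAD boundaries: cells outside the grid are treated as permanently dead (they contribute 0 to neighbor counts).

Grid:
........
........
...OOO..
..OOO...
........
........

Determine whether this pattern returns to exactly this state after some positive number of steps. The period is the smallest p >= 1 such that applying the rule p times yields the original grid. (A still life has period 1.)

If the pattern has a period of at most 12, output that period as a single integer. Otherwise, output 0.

Simulating and comparing each generation to the original:
Gen 0 (original, given above): 6 live cells
Gen 1: 6 live cells, differs from original
Gen 2: 6 live cells, MATCHES original -> period = 2

Answer: 2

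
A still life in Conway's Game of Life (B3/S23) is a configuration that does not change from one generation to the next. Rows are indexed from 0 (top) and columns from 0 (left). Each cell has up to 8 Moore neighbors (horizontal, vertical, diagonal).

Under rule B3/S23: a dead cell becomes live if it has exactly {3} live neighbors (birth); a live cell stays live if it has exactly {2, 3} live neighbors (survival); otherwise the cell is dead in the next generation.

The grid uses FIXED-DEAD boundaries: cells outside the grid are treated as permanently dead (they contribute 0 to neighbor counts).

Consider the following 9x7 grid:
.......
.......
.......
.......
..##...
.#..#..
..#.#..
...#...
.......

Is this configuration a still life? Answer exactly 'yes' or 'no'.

Compute generation 1 and compare to generation 0 (given above):
Generation 1:
.......
.......
.......
.......
..##...
.#..#..
..#.#..
...#...
.......
The grids are IDENTICAL -> still life.

Answer: yes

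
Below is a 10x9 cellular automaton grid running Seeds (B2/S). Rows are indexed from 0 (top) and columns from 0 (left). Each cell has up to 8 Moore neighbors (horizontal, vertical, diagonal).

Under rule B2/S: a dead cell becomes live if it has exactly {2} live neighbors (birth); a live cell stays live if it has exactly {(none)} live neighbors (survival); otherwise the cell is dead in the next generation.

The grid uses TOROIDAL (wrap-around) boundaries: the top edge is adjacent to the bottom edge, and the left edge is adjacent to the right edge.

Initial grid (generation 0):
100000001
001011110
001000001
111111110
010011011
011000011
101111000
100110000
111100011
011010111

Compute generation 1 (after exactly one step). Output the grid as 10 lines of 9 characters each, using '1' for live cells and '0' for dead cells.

Simulating step by step:
Generation 0 (given above): 46 live cells
Generation 1: 5 live cells
(generation 1 grid is the final answer)

Answer: 000000000
000000000
000000000
000000000
000000000
000000000
000000110
000000110
000000000
000001000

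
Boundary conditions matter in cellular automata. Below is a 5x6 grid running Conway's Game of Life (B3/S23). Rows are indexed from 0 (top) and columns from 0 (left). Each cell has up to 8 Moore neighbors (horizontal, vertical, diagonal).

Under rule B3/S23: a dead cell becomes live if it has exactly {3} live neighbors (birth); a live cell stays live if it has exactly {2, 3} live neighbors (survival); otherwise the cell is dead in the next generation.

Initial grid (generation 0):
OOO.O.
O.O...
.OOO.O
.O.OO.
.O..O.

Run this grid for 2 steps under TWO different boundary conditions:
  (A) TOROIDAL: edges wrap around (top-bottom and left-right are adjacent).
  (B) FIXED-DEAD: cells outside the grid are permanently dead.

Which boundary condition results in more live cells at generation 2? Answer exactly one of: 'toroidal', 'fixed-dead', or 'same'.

Under TOROIDAL boundary, generation 2:
...O.O
.....O
O...OO
O...OO
OO...O
Population = 12

Under FIXED-DEAD boundary, generation 2:
.O.O..
O..O..
O.....
OOOOO.
.OOOO.
Population = 14

Comparison: toroidal=12, fixed-dead=14 -> fixed-dead

Answer: fixed-dead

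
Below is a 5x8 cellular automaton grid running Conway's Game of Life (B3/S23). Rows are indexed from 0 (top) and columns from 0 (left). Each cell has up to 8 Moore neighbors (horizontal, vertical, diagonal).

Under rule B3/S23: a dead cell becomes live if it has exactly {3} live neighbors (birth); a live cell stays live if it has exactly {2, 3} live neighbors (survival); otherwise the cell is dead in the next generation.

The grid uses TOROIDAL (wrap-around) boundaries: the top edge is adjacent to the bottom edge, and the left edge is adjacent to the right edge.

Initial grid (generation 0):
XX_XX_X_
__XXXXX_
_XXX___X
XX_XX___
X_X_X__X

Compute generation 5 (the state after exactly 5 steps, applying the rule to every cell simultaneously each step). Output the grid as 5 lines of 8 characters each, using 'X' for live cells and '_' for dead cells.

Answer: ________
________
_____XX_
________
________

Derivation:
Simulating step by step:
Generation 0 (given above): 22 live cells
Generation 1: 6 live cells
X_____X_
______X_
______XX
____X___
________
Generation 2: 6 live cells
_______X
_____XX_
_____XXX
________
________
Generation 3: 5 live cells
______X_
_____X__
_____X_X
______X_
________
Generation 4: 3 live cells
________
_____X__
_____X__
______X_
________
Generation 5: 2 live cells
(generation 5 grid is the final answer)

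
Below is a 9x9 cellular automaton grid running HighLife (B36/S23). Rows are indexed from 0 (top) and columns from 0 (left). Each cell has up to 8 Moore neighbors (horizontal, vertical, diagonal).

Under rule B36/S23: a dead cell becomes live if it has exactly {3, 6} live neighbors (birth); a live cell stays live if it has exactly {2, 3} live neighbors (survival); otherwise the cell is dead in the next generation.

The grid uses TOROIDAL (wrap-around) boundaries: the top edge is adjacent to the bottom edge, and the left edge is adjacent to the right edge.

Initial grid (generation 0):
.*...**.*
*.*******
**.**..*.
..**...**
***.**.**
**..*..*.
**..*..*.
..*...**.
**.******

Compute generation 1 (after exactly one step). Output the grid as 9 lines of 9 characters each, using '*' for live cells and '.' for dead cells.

Answer: .........
.........
..*......
**...*...
....**...
....*..*.
*.**.*.*.
..*.....*
.*.**....

Derivation:
Simulating step by step:
Generation 0 (given above): 47 live cells
Generation 1: 18 live cells
(generation 1 grid is the final answer)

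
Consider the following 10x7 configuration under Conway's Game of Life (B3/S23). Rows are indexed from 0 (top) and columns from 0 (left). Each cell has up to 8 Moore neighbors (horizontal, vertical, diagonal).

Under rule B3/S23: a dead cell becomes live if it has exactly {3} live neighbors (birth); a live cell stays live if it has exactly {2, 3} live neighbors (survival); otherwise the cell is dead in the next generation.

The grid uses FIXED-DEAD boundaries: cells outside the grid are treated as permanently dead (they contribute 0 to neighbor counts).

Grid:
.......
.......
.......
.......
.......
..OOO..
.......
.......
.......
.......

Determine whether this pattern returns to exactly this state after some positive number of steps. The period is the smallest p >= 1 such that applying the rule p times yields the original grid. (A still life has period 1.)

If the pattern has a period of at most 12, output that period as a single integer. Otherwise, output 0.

Simulating and comparing each generation to the original:
Gen 0 (original, given above): 3 live cells
Gen 1: 3 live cells, differs from original
Gen 2: 3 live cells, MATCHES original -> period = 2

Answer: 2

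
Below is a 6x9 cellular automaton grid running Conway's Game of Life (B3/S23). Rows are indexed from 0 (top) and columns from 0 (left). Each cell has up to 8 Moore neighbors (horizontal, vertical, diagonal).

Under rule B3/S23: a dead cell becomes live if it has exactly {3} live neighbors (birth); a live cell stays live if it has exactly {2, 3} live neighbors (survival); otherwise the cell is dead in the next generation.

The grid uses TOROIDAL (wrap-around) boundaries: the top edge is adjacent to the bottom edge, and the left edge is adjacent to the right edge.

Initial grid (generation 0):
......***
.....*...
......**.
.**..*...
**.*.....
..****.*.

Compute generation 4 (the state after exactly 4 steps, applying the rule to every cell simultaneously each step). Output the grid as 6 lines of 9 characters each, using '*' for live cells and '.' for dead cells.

Simulating step by step:
Generation 0 (given above): 17 live cells
Generation 1: 21 live cells
...*...**
.....*..*
.....**..
***...*..
*....**..
******.*.
Generation 2: 22 live cells
.*.*.*.*.
....**..*
**...***.
**.....*.
.......*.
****.*.*.
Generation 3: 19 live cells
.*.*.*.*.
.**.....*
.*..**.*.
**.....*.
.......*.
**.*...*.
Generation 4: 21 live cells
(generation 4 grid is the final answer)

Answer: ...**.**.
.*.*.*.**
......**.
**.....*.
..*...**.
**..*..*.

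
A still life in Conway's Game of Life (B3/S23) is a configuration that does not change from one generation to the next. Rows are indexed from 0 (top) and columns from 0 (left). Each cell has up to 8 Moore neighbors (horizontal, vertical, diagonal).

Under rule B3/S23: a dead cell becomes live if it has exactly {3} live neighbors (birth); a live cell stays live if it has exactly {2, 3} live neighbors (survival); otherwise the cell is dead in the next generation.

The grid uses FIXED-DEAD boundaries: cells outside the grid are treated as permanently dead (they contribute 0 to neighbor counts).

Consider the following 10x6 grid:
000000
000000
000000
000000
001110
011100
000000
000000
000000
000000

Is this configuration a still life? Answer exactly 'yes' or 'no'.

Compute generation 1 and compare to generation 0 (given above):
Generation 1:
000000
000000
000000
000100
010010
010010
001000
000000
000000
000000
Cell (3,3) differs: gen0=0 vs gen1=1 -> NOT a still life.

Answer: no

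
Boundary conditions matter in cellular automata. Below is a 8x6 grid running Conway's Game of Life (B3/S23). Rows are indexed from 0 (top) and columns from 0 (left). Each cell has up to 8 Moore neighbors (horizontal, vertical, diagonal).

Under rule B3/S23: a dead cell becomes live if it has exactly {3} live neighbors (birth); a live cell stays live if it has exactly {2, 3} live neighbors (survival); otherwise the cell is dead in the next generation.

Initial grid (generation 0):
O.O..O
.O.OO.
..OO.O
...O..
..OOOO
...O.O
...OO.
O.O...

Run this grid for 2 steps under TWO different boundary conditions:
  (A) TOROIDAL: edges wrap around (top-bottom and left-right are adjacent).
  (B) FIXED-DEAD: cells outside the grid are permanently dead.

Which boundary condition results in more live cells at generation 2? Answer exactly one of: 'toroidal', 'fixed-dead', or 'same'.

Under TOROIDAL boundary, generation 2:
O.O.O.
OO...O
......
......
O...OO
O.O..O
OOO...
O.O...
Population = 17

Under FIXED-DEAD boundary, generation 2:
.OOOO.
.O.OO.
......
......
....OO
..O..O
..OOO.
..OOO.
Population = 17

Comparison: toroidal=17, fixed-dead=17 -> same

Answer: same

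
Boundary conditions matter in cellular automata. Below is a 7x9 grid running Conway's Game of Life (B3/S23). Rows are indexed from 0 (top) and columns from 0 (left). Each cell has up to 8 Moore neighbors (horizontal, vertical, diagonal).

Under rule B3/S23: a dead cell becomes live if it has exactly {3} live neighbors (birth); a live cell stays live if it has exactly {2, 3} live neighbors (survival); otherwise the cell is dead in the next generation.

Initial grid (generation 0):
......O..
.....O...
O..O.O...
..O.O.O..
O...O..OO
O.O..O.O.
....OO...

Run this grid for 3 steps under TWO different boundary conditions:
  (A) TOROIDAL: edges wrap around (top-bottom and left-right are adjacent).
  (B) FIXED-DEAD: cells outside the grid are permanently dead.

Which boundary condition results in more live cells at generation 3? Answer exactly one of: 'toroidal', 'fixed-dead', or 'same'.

Under TOROIDAL boundary, generation 3:
..OOO....
..OOO....
...O....O
.O......O
.....OO..
.O.......
...O.....
Population = 14

Under FIXED-DEAD boundary, generation 3:
.....O...
....OO...
...O.O...
.........
..O......
..O...OO.
....OOOO.
Population = 13

Comparison: toroidal=14, fixed-dead=13 -> toroidal

Answer: toroidal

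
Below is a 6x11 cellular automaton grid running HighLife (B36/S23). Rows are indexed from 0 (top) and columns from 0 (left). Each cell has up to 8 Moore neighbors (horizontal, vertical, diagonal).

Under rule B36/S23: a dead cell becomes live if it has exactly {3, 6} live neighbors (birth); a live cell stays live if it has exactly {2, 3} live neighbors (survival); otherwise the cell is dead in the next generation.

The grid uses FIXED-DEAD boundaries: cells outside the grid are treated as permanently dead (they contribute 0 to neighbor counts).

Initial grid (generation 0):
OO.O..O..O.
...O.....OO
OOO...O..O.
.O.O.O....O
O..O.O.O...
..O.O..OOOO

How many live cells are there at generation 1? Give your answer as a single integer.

Answer: 25

Derivation:
Simulating step by step:
Generation 0 (given above): 27 live cells
Generation 1: 25 live cells
..O......OO
...O....OOO
OO.OO....O.
...O.O.....
.O.O.O.O..O
...OO.OOOO.
Population at generation 1: 25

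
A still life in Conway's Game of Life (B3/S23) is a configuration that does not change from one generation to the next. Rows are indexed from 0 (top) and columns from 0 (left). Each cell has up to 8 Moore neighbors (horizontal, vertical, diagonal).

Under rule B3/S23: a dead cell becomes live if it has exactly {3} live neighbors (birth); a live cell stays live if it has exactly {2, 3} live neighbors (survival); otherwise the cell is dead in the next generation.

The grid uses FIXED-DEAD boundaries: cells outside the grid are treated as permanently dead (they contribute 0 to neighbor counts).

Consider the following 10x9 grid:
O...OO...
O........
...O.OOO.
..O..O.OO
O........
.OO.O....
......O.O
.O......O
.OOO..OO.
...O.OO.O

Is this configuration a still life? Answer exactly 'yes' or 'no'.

Answer: no

Derivation:
Compute generation 1 and compare to generation 0 (given above):
Generation 1:
.........
.........
....OO.OO
....OO.OO
..OO.....
.O.......
.OO....O.
.O....O.O
.O.OOOO.O
...OOOO..
Cell (0,0) differs: gen0=1 vs gen1=0 -> NOT a still life.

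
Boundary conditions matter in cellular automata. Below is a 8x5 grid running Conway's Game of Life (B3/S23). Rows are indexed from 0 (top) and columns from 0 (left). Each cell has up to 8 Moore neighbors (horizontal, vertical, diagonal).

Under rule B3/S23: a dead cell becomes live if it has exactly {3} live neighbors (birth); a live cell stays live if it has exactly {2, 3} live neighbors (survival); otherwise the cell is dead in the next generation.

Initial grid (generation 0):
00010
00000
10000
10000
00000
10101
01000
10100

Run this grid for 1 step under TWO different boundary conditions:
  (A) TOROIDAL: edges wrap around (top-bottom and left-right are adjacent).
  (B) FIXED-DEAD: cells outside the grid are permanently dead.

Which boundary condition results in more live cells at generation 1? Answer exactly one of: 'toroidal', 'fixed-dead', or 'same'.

Answer: toroidal

Derivation:
Under TOROIDAL boundary, generation 1:
00000
00000
00000
00000
11001
11000
00111
01100
Population = 10

Under FIXED-DEAD boundary, generation 1:
00000
00000
00000
00000
01000
01000
10110
01000
Population = 6

Comparison: toroidal=10, fixed-dead=6 -> toroidal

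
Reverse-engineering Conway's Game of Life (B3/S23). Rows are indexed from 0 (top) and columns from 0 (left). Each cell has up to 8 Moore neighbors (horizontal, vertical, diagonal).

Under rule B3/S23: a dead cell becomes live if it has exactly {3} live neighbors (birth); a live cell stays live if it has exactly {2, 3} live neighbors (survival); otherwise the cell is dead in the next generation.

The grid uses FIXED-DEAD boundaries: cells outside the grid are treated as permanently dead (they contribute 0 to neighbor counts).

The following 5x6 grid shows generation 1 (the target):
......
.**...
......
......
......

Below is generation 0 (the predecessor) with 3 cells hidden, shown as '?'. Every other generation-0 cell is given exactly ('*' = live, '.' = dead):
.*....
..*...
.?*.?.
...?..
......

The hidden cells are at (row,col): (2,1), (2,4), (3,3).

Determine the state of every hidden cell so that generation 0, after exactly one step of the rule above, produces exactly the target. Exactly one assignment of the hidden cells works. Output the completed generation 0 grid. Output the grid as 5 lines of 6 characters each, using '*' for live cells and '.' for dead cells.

Hidden generation-0 cells (in order): (2,1), (2,4), (3,3).
A hidden cell only influences target cells in its own 3x3 neighborhood. Try each of the 2^3 = 8 assignments, step the completed generation 0 forward once under B3/S23, and compare with the target:
  (2,1)=. (2,4)=. (3,3)=. -> step reproduces the target at every cell -> ACCEPT
  (2,1)=. (2,4)=. (3,3)=* -> step gives (2,2)='*' but target has '.' -> reject
  (2,1)=. (2,4)=* (3,3)=. -> step gives (1,3)='*' but target has '.' -> reject
  (2,1)=. (2,4)=* (3,3)=* -> step gives (1,3)='*' but target has '.' -> reject
  (2,1)=* (2,4)=. (3,3)=. -> step gives (1,1)='.' but target has '*' -> reject
  (2,1)=* (2,4)=. (3,3)=* -> step gives (1,1)='.' but target has '*' -> reject
  (2,1)=* (2,4)=* (3,3)=. -> step gives (1,1)='.' but target has '*' -> reject
  (2,1)=* (2,4)=* (3,3)=* -> step gives (1,1)='.' but target has '*' -> reject
Unique solution: (2,1)=dead, (2,4)=dead, (3,3)=dead.
Check: live-neighbor counts of every cell in the completed generation 0:
112100
132200
021200
011100
000000
Applying B3/S23 to generation 0 with these counts gives:
......
.**...
......
......
......
which matches the target exactly.

Answer: .*....
..*...
..*...
......
......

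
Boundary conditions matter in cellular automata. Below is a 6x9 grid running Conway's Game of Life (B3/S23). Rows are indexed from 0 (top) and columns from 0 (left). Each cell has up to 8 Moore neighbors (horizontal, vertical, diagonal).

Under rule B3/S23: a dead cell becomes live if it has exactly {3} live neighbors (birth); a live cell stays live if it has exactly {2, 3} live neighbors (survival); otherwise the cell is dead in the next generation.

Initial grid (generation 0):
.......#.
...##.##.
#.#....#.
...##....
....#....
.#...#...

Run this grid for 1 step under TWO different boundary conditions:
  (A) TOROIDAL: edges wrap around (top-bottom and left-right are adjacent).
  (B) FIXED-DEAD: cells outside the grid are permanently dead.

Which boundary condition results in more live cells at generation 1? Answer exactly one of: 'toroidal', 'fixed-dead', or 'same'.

Under TOROIDAL boundary, generation 1:
....##.#.
...#..##.
..#..####
...##....
...###...
.........
Population = 16

Under FIXED-DEAD boundary, generation 1:
......##.
...#..###
..#..###.
...##....
...###...
.........
Population = 15

Comparison: toroidal=16, fixed-dead=15 -> toroidal

Answer: toroidal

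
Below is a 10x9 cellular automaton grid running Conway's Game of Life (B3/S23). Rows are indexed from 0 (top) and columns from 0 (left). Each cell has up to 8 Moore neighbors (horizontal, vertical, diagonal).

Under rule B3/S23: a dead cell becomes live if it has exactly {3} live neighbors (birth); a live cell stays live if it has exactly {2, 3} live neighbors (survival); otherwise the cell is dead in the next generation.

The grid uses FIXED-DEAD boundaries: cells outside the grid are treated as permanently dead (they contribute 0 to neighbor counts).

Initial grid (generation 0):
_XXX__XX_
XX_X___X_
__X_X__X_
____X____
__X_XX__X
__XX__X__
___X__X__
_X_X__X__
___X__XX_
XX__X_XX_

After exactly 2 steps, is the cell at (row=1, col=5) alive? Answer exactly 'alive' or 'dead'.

Simulating step by step:
Generation 0 (given above): 33 live cells
Generation 1: 35 live cells
XX_X__XX_
X___X__XX
_XX_X____
____X____
__X_XX___
__X___XX_
___XXXXX_
___XXXX__
XX_XX____
_____XXX_
Generation 2: 30 live cells
XX____XXX
X___XXXXX
_X__XX___
_XX_X____
____XXX__
__X____X_
__X______
_______X_
__XX___X_
____XXX__

Cell (1,5) at generation 2: 1 -> alive

Answer: alive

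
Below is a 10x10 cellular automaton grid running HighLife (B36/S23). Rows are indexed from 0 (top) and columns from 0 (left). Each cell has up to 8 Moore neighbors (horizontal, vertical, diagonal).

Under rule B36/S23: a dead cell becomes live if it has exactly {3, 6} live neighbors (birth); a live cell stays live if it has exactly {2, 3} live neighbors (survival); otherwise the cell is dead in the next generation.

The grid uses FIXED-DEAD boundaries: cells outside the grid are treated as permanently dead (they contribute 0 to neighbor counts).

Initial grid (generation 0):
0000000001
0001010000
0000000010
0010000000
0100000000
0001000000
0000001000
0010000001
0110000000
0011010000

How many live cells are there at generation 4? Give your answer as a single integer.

Simulating step by step:
Generation 0 (given above): 15 live cells
Generation 1: 7 live cells
0000000000
0000000000
0000000000
0000000000
0010000000
0000000000
0000000000
0110000000
0100000000
0111000000
Generation 2: 7 live cells
0000000000
0000000000
0000000000
0000000000
0000000000
0000000000
0000000000
0110000000
1011000000
0110000000
Generation 3: 9 live cells
0000000000
0000000000
0000000000
0000000000
0000000000
0000000000
0000000000
0111000000
1101000000
0111000000
Generation 4: 9 live cells
0000000000
0000000000
0000000000
0000000000
0000000000
0000000000
0010000000
1101000000
1000100000
1101000000
Population at generation 4: 9

Answer: 9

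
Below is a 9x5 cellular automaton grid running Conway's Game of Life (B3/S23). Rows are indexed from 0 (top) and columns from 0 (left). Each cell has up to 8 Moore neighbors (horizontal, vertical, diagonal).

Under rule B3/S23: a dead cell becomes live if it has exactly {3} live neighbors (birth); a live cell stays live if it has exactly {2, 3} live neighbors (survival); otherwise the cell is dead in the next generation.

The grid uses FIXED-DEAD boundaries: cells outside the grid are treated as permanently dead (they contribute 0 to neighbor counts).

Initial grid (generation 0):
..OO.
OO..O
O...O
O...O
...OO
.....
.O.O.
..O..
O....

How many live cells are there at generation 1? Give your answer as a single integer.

Answer: 19

Derivation:
Simulating step by step:
Generation 0 (given above): 15 live cells
Generation 1: 19 live cells
.OOO.
OOO.O
O..OO
....O
...OO
..OOO
..O..
.OO..
.....
Population at generation 1: 19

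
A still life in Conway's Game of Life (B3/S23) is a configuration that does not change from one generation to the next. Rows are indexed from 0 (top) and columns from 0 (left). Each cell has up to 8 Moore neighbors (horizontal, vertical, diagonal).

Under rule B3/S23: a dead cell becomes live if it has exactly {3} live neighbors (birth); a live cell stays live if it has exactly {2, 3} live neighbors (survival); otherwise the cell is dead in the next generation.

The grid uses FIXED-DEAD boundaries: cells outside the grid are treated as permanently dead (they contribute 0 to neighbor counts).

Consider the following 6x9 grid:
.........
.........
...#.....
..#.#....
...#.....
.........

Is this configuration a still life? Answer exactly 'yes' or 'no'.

Compute generation 1 and compare to generation 0 (given above):
Generation 1:
.........
.........
...#.....
..#.#....
...#.....
.........
The grids are IDENTICAL -> still life.

Answer: yes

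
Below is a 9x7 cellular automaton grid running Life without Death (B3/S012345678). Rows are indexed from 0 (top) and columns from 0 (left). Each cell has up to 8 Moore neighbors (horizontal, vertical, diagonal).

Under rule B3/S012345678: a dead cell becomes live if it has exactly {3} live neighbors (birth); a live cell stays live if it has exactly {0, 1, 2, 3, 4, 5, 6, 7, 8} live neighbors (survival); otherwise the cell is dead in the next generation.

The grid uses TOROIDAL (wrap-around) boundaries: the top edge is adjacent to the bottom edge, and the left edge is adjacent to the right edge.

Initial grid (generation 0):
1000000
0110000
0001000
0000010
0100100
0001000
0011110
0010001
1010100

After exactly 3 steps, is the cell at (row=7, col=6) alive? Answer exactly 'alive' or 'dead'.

Answer: alive

Derivation:
Simulating step by step:
Generation 0 (given above): 17 live cells
Generation 1: 24 live cells
1011000
0110000
0011000
0000110
0100100
0001010
0011110
0010001
1011101
Generation 2: 33 live cells
1011101
0110000
0111100
0010110
0101100
0001010
0011111
1010001
1011111
Generation 3: 38 live cells
1011101
0110010
0111110
0010110
0101100
0001011
1111111
1010001
1011111

Cell (7,6) at generation 3: 1 -> alive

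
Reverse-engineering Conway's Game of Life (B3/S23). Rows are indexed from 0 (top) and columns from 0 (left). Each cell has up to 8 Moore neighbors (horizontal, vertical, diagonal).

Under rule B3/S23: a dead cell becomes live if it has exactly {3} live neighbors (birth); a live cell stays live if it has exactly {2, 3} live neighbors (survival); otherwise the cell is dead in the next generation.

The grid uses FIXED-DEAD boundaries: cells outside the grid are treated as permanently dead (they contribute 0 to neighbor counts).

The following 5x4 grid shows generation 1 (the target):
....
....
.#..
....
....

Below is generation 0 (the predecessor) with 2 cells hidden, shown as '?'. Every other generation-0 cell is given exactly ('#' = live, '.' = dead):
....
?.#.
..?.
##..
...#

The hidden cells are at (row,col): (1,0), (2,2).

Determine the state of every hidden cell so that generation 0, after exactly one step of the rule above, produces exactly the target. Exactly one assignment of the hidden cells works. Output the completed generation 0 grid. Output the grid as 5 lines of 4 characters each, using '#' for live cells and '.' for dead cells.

Hidden generation-0 cells (in order): (1,0), (2,2).
A hidden cell only influences target cells in its own 3x3 neighborhood. Try each of the 2^2 = 4 assignments, step the completed generation 0 forward once under B3/S23, and compare with the target:
  (1,0)=. (2,2)=. -> step reproduces the target at every cell -> ACCEPT
  (1,0)=. (2,2)=# -> step gives (2,1)='.' but target has '#' -> reject
  (1,0)=# (2,2)=. -> step gives (2,0)='#' but target has '.' -> reject
  (1,0)=# (2,2)=# -> step gives (1,1)='#' but target has '.' -> reject
Unique solution: (1,0)=dead, (2,2)=dead.
Check: live-neighbor counts of every cell in the completed generation 0:
0111
0101
2321
1121
2220
Applying B3/S23 to generation 0 with these counts gives:
....
....
.#..
....
....
which matches the target exactly.

Answer: ....
..#.
....
##..
...#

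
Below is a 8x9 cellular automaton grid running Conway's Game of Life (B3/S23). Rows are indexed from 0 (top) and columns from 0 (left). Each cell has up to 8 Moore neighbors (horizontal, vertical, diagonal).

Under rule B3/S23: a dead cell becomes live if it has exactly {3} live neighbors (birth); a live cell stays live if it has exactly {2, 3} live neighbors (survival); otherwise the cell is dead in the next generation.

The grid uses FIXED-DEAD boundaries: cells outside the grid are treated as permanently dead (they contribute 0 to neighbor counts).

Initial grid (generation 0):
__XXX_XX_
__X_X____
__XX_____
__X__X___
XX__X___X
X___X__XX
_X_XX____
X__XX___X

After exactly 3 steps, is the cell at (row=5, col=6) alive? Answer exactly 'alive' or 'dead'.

Simulating step by step:
Generation 0 (given above): 26 live cells
Generation 1: 33 live cells
__X_XX___
_X__XX___
_XX_X____
__X_X____
XX_XXX_XX
X_X_XX_XX
XXX__X_XX
__XXX____
Generation 2: 18 live cells
___XXX___
_X_______
_XX_X____
X________
X______XX
_________
X____X_XX
__XXX____
Generation 3: 12 live cells
____X____
_X___X___
XXX______
X________
_________
______X__
___XX____
___XX____

Cell (5,6) at generation 3: 1 -> alive

Answer: alive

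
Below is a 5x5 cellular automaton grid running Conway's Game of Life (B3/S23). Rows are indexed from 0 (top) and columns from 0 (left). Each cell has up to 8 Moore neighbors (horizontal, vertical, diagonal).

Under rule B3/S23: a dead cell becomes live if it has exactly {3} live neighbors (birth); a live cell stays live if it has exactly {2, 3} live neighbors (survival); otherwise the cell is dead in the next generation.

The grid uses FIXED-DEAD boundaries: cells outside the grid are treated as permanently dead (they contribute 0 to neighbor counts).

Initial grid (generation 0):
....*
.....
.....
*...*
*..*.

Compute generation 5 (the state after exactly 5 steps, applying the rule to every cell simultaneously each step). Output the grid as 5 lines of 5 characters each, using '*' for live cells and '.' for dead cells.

Simulating step by step:
Generation 0 (given above): 5 live cells
Generation 1: 0 live cells
.....
.....
.....
.....
.....
Generation 2: 0 live cells
.....
.....
.....
.....
.....
Generation 3: 0 live cells
.....
.....
.....
.....
.....
Generation 4: 0 live cells
.....
.....
.....
.....
.....
Generation 5: 0 live cells
(generation 5 grid is the final answer)

Answer: .....
.....
.....
.....
.....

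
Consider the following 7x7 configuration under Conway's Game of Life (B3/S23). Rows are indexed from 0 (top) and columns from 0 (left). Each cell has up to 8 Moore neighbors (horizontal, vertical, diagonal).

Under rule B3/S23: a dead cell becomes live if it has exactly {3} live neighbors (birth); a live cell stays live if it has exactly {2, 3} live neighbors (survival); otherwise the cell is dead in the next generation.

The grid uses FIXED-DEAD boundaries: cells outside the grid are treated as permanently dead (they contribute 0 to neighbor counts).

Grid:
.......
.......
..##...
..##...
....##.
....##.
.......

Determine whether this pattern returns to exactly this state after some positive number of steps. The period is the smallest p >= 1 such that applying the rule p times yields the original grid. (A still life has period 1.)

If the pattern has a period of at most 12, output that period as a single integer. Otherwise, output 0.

Simulating and comparing each generation to the original:
Gen 0 (original, given above): 8 live cells
Gen 1: 6 live cells, differs from original
Gen 2: 8 live cells, MATCHES original -> period = 2

Answer: 2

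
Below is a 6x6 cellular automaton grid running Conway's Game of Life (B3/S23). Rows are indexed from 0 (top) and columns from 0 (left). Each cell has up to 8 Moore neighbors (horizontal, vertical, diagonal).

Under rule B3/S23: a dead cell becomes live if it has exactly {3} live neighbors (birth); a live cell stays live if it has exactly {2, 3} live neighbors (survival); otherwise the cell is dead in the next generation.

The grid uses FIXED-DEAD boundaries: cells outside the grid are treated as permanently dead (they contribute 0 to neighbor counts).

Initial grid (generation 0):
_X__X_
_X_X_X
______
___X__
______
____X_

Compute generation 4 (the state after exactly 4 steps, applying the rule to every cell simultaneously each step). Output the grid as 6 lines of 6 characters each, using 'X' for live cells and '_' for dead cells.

Simulating step by step:
Generation 0 (given above): 7 live cells
Generation 1: 6 live cells
__X_X_
__X_X_
__X_X_
______
______
______
Generation 2: 4 live cells
______
_XX_XX
______
______
______
______
Generation 3: 0 live cells
______
______
______
______
______
______
Generation 4: 0 live cells
(generation 4 grid is the final answer)

Answer: ______
______
______
______
______
______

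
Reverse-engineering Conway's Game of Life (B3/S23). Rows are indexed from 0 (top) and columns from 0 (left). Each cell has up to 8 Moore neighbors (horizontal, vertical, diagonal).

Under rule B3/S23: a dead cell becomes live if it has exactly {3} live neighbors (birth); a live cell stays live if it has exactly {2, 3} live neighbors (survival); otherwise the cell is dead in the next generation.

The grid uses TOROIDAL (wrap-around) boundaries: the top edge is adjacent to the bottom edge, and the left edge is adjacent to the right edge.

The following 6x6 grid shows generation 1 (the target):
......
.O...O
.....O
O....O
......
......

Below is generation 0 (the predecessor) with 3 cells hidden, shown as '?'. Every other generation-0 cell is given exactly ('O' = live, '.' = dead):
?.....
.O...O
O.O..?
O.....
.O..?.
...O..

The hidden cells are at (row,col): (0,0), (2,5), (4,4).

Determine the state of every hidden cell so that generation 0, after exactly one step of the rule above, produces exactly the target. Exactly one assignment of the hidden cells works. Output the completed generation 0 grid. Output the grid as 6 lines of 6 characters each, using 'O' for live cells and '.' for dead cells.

Answer: ......
.O...O
O.O..O
O.....
.O....
...O..

Derivation:
Hidden generation-0 cells (in order): (0,0), (2,5), (4,4).
A hidden cell only influences target cells in its own 3x3 neighborhood. Try each of the 2^3 = 8 assignments, step the completed generation 0 forward once under B3/S23, and compare with the target:
  (0,0)=. (2,5)=. (4,4)=. -> step gives (1,0)='O' but target has '.' -> reject
  (0,0)=. (2,5)=. (4,4)=O -> step gives (1,0)='O' but target has '.' -> reject
  (0,0)=. (2,5)=O (4,4)=. -> step reproduces the target at every cell -> ACCEPT
  (0,0)=. (2,5)=O (4,4)=O -> step gives (3,5)='.' but target has 'O' -> reject
  (0,0)=O (2,5)=. (4,4)=. -> step gives (0,0)='O' but target has '.' -> reject
  (0,0)=O (2,5)=. (4,4)=O -> step gives (0,0)='O' but target has '.' -> reject
  (0,0)=O (2,5)=O (4,4)=. -> step gives (0,0)='O' but target has '.' -> reject
  (0,0)=O (2,5)=O (4,4)=O -> step gives (0,0)='O' but target has '.' -> reject
Unique solution: (0,0)=dead, (2,5)=live, (4,4)=dead.
Check: live-neighbor counts of every cell in the completed generation 0:
212121
422122
441123
342113
212111
112010
Applying B3/S23 to generation 0 with these counts gives:
......
.O...O
.....O
O....O
......
......
which matches the target exactly.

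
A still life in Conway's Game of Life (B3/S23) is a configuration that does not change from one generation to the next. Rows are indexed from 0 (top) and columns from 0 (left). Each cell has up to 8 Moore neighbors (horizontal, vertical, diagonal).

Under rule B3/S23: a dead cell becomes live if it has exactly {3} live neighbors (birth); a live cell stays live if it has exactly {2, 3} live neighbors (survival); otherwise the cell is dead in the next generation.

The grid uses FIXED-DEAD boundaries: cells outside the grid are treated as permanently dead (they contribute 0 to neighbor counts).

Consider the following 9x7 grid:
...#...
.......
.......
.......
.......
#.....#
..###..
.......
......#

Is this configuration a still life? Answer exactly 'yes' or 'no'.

Answer: no

Derivation:
Compute generation 1 and compare to generation 0 (given above):
Generation 1:
.......
.......
.......
.......
.......
...#...
...#...
...#...
.......
Cell (0,3) differs: gen0=1 vs gen1=0 -> NOT a still life.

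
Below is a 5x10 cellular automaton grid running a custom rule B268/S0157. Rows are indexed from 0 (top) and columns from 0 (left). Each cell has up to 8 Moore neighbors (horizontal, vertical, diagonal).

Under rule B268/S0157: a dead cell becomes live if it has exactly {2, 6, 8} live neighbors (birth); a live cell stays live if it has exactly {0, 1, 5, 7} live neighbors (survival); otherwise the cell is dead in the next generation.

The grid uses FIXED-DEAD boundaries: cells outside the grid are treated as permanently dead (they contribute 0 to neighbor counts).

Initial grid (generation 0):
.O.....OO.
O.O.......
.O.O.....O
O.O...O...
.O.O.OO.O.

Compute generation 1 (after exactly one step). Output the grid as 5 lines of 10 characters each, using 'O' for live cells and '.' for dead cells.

Simulating step by step:
Generation 0 (given above): 16 live cells
Generation 1: 14 live cells
(generation 1 grid is the final answer)

Answer: O.O....OO.
...O...O.O
.........O
........OO
O..OO...O.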